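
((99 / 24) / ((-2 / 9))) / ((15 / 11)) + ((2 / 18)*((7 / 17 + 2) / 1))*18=-11953 / 1360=-8.79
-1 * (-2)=2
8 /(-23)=-8 /23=-0.35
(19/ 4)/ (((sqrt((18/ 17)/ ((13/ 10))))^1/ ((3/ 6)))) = 19 * sqrt(1105)/ 240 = 2.63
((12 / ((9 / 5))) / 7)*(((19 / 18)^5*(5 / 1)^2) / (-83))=-309512375 / 823379256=-0.38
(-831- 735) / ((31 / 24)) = -37584 / 31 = -1212.39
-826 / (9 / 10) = -8260 / 9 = -917.78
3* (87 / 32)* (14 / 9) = 203 / 16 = 12.69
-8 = -8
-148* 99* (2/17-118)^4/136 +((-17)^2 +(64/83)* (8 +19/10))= -12258741362403042289/589240655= -20804303400.29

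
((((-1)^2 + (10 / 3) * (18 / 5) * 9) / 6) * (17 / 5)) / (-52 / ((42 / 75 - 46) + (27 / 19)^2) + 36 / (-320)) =5809095704 / 102051483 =56.92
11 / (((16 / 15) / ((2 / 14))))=1.47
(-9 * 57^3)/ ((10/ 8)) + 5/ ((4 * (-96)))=-2560108057/ 1920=-1333389.61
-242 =-242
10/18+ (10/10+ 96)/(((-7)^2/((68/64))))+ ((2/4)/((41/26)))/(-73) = 56059945/21118608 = 2.65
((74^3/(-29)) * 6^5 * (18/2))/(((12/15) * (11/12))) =-425387946240/319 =-1333504533.67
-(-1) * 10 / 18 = 5 / 9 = 0.56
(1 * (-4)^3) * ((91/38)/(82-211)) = 2912/2451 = 1.19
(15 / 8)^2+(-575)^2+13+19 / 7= 148128615 / 448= 330644.23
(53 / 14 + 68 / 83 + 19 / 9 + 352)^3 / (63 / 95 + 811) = 5015591233208539484315 / 88195281588350496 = 56869.16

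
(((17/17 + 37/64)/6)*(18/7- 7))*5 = -15655/2688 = -5.82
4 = 4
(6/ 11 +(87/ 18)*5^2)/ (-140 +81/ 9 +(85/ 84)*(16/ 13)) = -729001/ 779306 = -0.94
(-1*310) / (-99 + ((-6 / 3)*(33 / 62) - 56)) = 4805 / 2419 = 1.99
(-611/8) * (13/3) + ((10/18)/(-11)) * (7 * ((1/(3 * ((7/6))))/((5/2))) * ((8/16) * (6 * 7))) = -29199/88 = -331.81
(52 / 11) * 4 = 208 / 11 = 18.91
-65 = -65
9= 9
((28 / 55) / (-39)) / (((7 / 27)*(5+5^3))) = -18 / 46475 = -0.00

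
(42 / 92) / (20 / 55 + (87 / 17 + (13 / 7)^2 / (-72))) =6927228 / 82445731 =0.08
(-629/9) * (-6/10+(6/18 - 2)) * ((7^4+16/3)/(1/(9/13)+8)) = 9081502/225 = 40362.23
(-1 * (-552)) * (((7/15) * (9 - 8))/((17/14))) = 18032/85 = 212.14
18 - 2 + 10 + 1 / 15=391 / 15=26.07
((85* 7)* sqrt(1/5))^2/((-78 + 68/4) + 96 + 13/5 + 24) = 1149.43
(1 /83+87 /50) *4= 14542 /2075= 7.01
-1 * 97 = -97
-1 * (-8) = 8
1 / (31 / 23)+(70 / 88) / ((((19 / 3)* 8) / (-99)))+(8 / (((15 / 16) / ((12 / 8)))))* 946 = 12107.99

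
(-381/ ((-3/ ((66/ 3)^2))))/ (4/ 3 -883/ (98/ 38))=-9035796/ 50135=-180.23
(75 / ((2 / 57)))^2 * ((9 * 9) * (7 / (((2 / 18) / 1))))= 23315128593.75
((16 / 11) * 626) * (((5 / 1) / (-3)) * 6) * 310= -31049600 / 11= -2822690.91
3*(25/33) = 25/11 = 2.27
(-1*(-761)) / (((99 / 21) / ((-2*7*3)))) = -74578 / 11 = -6779.82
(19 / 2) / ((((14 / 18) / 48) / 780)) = 3201120 / 7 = 457302.86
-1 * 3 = -3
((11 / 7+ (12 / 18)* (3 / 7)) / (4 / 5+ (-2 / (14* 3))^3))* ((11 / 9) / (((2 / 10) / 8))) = 4204200 / 37039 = 113.51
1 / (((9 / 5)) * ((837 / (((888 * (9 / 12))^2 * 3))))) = 27380 / 31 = 883.23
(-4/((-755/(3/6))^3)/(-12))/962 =-1/9936356586000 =-0.00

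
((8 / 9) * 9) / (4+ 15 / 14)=112 / 71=1.58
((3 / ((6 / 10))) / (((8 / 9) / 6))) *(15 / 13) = 2025 / 52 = 38.94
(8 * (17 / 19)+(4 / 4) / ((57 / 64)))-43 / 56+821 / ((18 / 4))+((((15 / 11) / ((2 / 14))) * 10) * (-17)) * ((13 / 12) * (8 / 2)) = -6841.86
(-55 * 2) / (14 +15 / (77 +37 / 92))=-391655 / 50537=-7.75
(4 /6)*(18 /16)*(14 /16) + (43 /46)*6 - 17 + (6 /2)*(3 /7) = -48683 /5152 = -9.45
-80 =-80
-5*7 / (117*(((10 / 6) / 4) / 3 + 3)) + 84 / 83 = 111776 / 121927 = 0.92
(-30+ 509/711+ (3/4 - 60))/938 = -251791/2667672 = -0.09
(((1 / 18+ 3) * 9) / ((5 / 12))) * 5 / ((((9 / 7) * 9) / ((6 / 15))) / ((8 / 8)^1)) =308 / 27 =11.41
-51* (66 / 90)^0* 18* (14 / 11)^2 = -179928 / 121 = -1487.01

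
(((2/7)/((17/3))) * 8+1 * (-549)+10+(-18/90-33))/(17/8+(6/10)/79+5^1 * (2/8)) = -215018408/1271991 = -169.04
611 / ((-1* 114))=-611 / 114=-5.36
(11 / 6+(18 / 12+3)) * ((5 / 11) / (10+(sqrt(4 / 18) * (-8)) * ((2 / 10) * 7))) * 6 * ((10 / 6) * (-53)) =-9440625 / 44627 - 3524500 * sqrt(2) / 44627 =-323.24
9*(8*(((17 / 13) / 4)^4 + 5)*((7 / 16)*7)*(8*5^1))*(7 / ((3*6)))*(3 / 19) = 188521037145 / 69460352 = 2714.08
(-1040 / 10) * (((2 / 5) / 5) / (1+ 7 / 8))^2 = -26624 / 140625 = -0.19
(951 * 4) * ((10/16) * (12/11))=28530/11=2593.64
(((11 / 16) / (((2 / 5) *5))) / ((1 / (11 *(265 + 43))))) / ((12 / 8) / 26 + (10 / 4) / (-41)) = -709423 / 2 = -354711.50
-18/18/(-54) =1/54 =0.02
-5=-5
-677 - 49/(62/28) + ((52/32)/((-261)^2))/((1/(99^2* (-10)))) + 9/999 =-8119744073/11575524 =-701.46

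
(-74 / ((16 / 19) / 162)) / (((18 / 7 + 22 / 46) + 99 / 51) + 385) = -36.50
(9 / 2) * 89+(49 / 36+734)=40891 / 36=1135.86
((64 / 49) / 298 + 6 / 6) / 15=7333 / 109515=0.07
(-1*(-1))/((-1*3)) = -1/3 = -0.33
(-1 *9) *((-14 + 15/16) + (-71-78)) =23337/16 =1458.56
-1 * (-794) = 794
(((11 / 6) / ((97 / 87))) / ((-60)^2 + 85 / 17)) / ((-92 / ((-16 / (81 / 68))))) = 43384 / 651463155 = 0.00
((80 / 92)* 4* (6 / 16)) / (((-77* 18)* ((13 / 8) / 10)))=-400 / 69069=-0.01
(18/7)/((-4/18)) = -81/7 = -11.57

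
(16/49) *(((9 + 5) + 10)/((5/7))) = 10.97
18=18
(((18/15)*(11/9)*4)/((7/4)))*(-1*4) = -1408/105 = -13.41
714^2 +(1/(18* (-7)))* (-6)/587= 509796.00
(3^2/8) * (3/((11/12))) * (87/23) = 7047/506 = 13.93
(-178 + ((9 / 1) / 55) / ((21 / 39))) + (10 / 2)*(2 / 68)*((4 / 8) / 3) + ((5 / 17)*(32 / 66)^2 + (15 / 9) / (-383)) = -176304425053 / 992667060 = -177.61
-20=-20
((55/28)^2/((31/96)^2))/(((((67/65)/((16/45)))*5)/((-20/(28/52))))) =-2093977600/22084741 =-94.82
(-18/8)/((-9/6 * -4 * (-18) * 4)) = 1/192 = 0.01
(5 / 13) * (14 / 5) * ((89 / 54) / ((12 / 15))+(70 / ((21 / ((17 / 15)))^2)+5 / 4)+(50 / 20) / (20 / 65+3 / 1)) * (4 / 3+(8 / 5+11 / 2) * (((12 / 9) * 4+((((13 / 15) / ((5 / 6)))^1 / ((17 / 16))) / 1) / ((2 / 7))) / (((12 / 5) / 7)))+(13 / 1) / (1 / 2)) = 1662252355417 / 1731921750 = 959.77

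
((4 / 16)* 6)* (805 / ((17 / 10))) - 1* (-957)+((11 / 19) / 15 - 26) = 7952257 / 4845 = 1641.33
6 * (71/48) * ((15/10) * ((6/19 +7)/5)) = 29607/1520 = 19.48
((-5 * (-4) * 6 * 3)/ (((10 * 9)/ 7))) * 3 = 84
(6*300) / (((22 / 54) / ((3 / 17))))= 145800 / 187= 779.68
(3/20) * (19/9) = 19/60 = 0.32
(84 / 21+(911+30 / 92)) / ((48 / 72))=126315 / 92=1372.99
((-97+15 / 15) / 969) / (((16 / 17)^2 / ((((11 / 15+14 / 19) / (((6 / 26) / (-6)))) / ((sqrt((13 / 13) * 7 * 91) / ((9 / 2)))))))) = 21369 * sqrt(13) / 101080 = 0.76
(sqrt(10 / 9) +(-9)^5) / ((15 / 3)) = -59049 / 5 +sqrt(10) / 15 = -11809.59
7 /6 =1.17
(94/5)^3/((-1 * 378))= -415292/23625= -17.58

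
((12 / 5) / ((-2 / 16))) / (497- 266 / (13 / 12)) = -1248 / 16345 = -0.08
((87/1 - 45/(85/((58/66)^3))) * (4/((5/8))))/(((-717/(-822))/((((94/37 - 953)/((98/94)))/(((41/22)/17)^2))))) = -526890271185776128/10925836005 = -48224252.22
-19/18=-1.06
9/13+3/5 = 84/65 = 1.29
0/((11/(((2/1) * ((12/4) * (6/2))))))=0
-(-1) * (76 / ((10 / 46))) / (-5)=-69.92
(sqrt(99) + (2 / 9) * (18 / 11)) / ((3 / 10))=40 / 33 + 10 * sqrt(11)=34.38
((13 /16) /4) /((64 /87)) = 1131 /4096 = 0.28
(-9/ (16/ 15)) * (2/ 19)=-0.89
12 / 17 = 0.71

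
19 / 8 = 2.38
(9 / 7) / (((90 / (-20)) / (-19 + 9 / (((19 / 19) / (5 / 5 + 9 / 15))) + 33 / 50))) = 197 / 175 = 1.13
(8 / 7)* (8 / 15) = 64 / 105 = 0.61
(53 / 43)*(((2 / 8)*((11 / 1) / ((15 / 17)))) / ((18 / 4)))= 9911 / 11610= 0.85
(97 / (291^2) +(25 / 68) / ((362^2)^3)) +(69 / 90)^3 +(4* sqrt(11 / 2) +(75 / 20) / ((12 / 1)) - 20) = -963639080619738222312889 / 50096322643412075616000 +2* sqrt(22) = -9.85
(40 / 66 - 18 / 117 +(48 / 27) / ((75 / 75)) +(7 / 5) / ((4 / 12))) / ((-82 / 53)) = -4.16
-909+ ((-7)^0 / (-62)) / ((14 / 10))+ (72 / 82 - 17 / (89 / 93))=-1466312417 / 1583666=-925.90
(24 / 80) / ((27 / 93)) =31 / 30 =1.03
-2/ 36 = -1/ 18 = -0.06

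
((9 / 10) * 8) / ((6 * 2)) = 3 / 5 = 0.60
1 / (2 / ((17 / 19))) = 17 / 38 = 0.45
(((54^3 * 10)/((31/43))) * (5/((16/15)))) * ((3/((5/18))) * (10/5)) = 6855588900/31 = 221148029.03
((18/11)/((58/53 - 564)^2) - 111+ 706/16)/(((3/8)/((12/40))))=-1309511790641/24476857790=-53.50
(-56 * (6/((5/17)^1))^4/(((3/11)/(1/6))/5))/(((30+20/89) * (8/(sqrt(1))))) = -20605298868/168125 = -122559.40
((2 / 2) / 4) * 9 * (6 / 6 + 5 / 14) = 171 / 56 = 3.05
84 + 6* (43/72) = 1051/12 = 87.58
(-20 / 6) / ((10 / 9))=-3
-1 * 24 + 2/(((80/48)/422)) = 482.40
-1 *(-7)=7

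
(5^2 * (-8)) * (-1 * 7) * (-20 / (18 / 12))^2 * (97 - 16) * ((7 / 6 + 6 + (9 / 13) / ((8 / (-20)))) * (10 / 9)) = 4748800000 / 39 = 121764102.56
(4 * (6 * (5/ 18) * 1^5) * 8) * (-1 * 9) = -480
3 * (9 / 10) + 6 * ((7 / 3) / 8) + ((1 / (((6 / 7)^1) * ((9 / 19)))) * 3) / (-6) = 869 / 270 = 3.22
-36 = -36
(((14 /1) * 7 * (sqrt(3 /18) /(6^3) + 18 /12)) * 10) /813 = 1.81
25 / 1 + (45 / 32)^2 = 27625 / 1024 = 26.98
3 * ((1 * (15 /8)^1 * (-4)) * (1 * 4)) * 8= -720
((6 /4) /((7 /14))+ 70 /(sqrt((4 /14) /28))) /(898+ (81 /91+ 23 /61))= 5551 /1663944+ 1359995*sqrt(2) /2495916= 0.77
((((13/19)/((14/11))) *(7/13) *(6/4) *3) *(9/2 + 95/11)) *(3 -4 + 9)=2601/19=136.89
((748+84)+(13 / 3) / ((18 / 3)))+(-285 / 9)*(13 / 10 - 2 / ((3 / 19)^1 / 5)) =25174 / 9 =2797.11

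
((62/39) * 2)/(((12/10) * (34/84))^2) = 151900/11271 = 13.48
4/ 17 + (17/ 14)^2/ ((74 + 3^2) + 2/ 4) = 70377/ 278222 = 0.25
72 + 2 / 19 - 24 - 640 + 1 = -11227 / 19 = -590.89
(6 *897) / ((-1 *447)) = -1794 / 149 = -12.04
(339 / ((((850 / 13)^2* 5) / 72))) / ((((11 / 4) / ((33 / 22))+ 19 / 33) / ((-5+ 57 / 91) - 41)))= -7205815188 / 335059375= -21.51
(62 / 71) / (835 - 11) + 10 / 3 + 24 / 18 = 409621 / 87756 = 4.67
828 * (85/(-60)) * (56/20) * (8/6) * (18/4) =-98532/5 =-19706.40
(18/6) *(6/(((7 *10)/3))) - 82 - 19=-3508/35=-100.23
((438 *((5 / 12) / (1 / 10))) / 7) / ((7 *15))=365 / 147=2.48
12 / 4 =3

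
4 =4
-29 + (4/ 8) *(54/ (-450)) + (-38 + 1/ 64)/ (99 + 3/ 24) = -359207/ 12200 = -29.44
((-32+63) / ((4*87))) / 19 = 31 / 6612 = 0.00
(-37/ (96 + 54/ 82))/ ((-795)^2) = -1517/ 2504715075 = -0.00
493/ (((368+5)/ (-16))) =-7888/ 373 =-21.15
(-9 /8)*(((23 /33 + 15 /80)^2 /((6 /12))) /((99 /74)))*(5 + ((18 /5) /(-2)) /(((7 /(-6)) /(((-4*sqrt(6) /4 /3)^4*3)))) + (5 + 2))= -330841013 /17888640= -18.49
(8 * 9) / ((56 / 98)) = 126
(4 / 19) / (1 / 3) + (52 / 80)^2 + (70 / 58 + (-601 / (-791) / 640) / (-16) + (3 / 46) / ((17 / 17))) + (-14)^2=101790158828611 / 513246361600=198.33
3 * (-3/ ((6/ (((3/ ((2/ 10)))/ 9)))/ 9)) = -45/ 2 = -22.50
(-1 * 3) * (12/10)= -18/5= -3.60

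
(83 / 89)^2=6889 / 7921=0.87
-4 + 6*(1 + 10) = 62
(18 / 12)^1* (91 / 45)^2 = 8281 / 1350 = 6.13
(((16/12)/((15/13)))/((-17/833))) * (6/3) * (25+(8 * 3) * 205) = -5039944/9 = -559993.78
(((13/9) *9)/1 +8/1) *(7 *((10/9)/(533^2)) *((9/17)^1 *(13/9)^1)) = 490/1114503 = 0.00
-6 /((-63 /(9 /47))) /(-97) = -6 /31913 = -0.00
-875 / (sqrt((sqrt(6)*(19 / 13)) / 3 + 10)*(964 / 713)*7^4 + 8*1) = -875 / (8 + 2314564*sqrt(19*sqrt(6) / 39 + 10) / 713) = -0.08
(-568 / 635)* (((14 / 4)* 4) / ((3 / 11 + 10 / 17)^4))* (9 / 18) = -694567985848 / 60950769005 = -11.40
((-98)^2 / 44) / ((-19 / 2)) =-4802 / 209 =-22.98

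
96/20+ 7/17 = 443/85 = 5.21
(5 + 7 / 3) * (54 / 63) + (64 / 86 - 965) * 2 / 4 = -286457 / 602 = -475.84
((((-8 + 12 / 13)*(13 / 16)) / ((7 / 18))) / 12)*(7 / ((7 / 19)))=-1311 / 56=-23.41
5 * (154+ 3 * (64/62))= 785.48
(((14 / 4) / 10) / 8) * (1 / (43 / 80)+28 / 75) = 12607 / 129000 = 0.10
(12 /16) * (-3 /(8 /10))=-45 /16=-2.81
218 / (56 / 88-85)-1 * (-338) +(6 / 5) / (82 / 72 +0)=32004989 / 95120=336.47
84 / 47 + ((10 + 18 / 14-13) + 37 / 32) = 12941 / 10528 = 1.23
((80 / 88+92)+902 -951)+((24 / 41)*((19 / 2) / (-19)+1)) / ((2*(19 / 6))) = 43.96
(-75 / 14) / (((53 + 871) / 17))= -425 / 4312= -0.10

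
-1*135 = -135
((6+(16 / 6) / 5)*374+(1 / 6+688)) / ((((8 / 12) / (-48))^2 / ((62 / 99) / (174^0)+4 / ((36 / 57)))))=6214162656 / 55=112984775.56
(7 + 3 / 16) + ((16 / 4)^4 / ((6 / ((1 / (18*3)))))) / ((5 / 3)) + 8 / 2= 25189 / 2160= 11.66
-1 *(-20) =20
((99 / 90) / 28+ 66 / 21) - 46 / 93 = 69983 / 26040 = 2.69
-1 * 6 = -6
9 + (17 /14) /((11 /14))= 116 /11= 10.55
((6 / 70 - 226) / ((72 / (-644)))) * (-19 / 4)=-3455359 / 360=-9598.22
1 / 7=0.14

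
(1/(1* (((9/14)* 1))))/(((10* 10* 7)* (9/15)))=1/270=0.00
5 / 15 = 1 / 3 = 0.33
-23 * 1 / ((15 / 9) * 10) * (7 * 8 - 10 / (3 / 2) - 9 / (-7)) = -24449 / 350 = -69.85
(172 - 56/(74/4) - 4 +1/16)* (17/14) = 1660917/8288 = 200.40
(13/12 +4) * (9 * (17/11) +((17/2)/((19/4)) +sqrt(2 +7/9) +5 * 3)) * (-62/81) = -125.93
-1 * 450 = -450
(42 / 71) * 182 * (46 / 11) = 450.22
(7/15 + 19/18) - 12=-943/90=-10.48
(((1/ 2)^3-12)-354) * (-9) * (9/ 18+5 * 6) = 100432.69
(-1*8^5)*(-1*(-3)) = -98304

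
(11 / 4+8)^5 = 143562.93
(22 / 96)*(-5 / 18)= -0.06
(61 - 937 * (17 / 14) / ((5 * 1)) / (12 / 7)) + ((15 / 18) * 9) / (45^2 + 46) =-17828339 / 248520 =-71.74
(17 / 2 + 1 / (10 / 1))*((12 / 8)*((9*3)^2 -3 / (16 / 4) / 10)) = 3761253 / 400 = 9403.13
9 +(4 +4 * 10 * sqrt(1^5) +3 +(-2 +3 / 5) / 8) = 2233 / 40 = 55.82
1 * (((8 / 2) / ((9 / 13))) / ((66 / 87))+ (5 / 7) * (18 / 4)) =15011 / 1386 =10.83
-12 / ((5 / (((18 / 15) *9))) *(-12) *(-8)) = -0.27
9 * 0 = 0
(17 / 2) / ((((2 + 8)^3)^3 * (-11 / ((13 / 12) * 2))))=-221 / 132000000000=-0.00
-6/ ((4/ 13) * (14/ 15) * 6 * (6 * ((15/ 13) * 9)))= -169/ 3024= -0.06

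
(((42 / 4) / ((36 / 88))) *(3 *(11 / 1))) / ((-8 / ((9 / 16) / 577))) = -7623 / 73856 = -0.10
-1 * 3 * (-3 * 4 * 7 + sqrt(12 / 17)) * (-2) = -504 + 12 * sqrt(51) / 17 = -498.96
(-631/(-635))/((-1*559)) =-631/354965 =-0.00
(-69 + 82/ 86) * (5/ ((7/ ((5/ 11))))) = -950/ 43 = -22.09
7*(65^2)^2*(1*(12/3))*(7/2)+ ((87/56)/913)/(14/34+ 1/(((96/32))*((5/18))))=12253463852637395/7004536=1749361250.00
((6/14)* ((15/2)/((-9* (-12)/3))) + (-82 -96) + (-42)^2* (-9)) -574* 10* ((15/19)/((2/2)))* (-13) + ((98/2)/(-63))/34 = 6976710443/162792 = 42856.59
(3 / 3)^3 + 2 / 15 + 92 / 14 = 809 / 105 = 7.70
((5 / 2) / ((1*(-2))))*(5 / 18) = -0.35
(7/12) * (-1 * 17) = -119/12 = -9.92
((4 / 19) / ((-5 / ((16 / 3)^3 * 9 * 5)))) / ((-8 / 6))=215.58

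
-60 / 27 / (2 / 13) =-130 / 9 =-14.44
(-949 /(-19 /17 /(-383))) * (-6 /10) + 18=18538527 /95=195142.39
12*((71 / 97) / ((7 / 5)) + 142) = 1710.27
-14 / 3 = -4.67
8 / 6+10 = 34 / 3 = 11.33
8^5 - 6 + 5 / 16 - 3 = 32759.31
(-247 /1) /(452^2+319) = -247 /204623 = -0.00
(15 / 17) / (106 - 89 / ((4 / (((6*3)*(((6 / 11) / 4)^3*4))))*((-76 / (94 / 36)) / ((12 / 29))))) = 88005720 / 10578180487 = 0.01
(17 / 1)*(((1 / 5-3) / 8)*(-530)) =6307 / 2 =3153.50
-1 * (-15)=15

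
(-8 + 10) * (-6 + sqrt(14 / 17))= -12 + 2 * sqrt(238) / 17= -10.19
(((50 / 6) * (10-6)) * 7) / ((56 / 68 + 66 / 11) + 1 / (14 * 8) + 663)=0.35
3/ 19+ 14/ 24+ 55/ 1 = 12709/ 228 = 55.74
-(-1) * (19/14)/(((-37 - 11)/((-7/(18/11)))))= 209/1728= 0.12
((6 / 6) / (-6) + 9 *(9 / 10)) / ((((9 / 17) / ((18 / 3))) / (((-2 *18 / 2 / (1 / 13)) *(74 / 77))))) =-1112072 / 55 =-20219.49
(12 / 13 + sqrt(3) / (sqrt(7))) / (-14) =-6 / 91 - sqrt(21) / 98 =-0.11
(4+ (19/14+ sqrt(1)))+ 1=7.36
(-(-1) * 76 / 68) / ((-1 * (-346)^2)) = -19 / 2035172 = -0.00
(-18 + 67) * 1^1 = 49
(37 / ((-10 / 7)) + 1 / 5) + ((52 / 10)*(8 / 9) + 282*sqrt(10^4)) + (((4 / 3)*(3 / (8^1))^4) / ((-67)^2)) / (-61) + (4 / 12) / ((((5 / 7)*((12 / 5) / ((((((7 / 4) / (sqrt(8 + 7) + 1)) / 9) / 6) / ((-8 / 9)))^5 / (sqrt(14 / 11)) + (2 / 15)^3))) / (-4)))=-319*sqrt(154) / 37572373905408 + 95*sqrt(2310) / 37572373905408 + 240004858619276899 / 8517177216000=28178.92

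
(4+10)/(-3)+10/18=-37/9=-4.11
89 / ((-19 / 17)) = -1513 / 19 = -79.63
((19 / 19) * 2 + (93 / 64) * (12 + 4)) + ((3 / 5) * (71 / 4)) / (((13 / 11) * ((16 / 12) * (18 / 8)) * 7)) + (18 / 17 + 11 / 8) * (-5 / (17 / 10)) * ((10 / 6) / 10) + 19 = 137236819 / 3155880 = 43.49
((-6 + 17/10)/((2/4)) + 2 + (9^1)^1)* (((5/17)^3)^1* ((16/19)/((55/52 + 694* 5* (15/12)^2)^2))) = 692224/395889705356841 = 0.00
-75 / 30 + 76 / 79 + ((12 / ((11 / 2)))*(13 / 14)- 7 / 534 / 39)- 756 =-47855873224 / 63342279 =-755.51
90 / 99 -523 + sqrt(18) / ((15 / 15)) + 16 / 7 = -40025 / 77 + 3 * sqrt(2) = -515.56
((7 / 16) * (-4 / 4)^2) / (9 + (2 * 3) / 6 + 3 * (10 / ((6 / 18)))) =7 / 1600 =0.00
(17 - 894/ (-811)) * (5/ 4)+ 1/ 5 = 370269/ 16220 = 22.83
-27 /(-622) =27 /622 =0.04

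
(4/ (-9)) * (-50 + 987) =-3748/ 9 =-416.44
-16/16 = -1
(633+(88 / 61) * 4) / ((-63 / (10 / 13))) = -389650 / 49959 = -7.80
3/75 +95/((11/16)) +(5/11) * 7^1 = 38886/275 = 141.40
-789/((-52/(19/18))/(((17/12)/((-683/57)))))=-1614031/852384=-1.89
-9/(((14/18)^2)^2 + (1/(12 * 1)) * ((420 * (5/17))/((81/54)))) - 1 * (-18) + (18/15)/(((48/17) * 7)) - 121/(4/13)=-12140262913/32250680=-376.43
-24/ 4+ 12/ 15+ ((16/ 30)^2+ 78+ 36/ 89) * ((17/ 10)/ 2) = 12352541/ 200250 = 61.69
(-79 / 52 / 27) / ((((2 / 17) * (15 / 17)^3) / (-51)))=112168703 / 3159000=35.51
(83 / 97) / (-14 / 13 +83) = 0.01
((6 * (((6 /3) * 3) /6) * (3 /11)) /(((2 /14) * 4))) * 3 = 189 /22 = 8.59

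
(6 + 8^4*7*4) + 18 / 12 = 229391 / 2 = 114695.50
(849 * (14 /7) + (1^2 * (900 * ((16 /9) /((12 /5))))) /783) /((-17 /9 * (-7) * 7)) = 570086 /31059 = 18.35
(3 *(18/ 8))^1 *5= 135/ 4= 33.75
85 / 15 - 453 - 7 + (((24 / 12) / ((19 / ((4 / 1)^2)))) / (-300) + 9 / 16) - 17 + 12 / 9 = -469.44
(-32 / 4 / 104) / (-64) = 0.00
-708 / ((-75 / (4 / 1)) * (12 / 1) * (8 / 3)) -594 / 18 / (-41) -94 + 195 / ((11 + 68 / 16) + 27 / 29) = -79.96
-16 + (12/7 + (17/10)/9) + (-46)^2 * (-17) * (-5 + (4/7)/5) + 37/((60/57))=221470159/1260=175769.97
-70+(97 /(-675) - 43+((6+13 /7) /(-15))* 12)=-564304 /4725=-119.43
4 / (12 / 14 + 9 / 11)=308 / 129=2.39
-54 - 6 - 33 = -93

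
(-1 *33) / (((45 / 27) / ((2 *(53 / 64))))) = -5247 / 160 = -32.79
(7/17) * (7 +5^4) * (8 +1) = 39816/17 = 2342.12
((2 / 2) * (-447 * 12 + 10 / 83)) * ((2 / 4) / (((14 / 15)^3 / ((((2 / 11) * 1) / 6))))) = -250426125 / 2505272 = -99.96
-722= -722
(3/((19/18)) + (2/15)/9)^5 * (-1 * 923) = -19504238743270576881664/111029107105603125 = -175667.80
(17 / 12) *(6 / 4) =17 / 8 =2.12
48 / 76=12 / 19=0.63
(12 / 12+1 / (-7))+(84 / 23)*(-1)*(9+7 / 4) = -6183 / 161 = -38.40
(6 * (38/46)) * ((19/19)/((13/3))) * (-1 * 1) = -342/299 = -1.14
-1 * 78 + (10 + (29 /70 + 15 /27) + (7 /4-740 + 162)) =-810533 /1260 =-643.28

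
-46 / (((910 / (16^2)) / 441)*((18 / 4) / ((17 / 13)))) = -1401344 / 845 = -1658.40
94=94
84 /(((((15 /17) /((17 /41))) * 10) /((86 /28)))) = 12427 /1025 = 12.12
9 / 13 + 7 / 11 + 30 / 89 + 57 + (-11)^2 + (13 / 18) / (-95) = 3909930809 / 21763170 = 179.66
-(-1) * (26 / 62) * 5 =65 / 31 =2.10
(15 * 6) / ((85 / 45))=810 / 17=47.65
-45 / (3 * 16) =-15 / 16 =-0.94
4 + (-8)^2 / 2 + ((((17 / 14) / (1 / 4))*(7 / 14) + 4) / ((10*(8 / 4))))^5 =619632297 / 17210368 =36.00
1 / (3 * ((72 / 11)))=11 / 216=0.05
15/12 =5/4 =1.25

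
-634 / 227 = -2.79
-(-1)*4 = 4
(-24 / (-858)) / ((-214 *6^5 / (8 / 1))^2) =1 / 1546806978288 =0.00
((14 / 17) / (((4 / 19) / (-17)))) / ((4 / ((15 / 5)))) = -49.88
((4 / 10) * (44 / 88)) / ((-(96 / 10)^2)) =-5 / 2304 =-0.00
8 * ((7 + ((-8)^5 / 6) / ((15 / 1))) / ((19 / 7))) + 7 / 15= -179893 / 171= -1052.01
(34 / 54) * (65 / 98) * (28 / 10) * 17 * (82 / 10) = 154037 / 945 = 163.00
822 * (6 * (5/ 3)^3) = 68500/ 3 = 22833.33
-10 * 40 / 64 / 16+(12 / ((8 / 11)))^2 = 17399 / 64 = 271.86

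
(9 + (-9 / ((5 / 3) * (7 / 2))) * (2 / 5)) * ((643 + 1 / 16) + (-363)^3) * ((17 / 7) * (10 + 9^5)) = -161027890395123609 / 2800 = -57509960855401.29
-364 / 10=-182 / 5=-36.40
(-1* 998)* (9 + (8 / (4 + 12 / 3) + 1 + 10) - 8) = -12974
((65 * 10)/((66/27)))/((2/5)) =14625/22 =664.77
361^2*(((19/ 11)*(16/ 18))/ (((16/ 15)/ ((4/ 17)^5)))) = 135.28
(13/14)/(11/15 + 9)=195/2044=0.10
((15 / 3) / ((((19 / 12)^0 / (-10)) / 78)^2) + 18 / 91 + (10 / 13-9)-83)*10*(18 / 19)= 49826468880 / 1729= 28818084.95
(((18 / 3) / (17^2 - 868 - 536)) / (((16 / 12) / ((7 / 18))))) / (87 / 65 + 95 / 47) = -4277 / 9155488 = -0.00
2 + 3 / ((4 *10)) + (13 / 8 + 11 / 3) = 221 / 30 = 7.37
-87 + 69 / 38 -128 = -8101 / 38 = -213.18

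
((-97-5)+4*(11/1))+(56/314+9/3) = -8607/157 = -54.82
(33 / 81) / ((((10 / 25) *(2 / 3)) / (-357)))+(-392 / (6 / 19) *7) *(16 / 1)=-558299 / 4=-139574.75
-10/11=-0.91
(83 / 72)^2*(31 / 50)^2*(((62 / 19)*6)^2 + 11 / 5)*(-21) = -32249191576973 / 7797600000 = -4135.78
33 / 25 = 1.32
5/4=1.25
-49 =-49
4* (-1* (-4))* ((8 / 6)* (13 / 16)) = 52 / 3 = 17.33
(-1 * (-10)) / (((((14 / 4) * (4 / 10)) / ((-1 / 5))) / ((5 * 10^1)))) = -500 / 7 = -71.43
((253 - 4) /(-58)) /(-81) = 83 /1566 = 0.05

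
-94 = -94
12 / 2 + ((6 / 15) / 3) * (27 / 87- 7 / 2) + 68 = 6401 / 87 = 73.57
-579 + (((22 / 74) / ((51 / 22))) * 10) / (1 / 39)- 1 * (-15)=-323296 / 629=-513.98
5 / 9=0.56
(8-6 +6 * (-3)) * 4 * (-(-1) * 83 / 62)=-2656 / 31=-85.68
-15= -15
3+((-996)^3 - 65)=-988047998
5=5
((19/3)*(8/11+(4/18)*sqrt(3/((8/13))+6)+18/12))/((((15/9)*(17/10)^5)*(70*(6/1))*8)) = 2375*sqrt(174)/536705946+16625/93710562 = 0.00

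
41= 41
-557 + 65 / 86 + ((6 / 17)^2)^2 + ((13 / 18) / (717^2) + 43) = -8528170389071062 / 16616706991803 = -513.23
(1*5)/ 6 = 5/ 6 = 0.83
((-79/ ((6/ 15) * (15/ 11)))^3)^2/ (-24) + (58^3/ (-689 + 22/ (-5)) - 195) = -1493043636674153304227/ 3882152448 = -384591706964.87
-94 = -94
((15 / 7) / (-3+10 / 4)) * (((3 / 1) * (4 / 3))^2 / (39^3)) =-160 / 138411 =-0.00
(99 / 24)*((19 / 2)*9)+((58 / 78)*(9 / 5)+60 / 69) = 8489101 / 23920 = 354.90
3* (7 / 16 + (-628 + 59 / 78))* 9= -3520143 / 208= -16923.76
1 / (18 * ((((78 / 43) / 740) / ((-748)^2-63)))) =4450353155 / 351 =12679068.82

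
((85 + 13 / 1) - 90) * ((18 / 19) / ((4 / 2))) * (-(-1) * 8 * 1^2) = 576 / 19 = 30.32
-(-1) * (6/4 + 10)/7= 23/14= 1.64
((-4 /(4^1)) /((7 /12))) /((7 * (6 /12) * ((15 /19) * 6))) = -76 /735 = -0.10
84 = 84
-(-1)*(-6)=-6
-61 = -61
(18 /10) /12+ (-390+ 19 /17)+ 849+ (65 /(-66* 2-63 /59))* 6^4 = -153747853 /889780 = -172.79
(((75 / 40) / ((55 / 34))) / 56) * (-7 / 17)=-3 / 352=-0.01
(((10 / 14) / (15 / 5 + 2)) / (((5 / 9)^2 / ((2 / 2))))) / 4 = 81 / 700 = 0.12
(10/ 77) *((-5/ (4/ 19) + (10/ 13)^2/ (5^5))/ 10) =-2006859/ 6506500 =-0.31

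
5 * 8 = 40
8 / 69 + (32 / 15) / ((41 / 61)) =15512 / 4715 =3.29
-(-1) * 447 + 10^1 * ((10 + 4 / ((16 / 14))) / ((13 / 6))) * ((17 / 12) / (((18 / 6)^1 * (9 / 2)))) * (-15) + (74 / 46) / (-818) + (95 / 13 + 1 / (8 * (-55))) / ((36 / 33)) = 355.62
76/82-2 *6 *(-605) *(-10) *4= -11906362/41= -290399.07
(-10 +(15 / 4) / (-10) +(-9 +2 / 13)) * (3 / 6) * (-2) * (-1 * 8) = -153.77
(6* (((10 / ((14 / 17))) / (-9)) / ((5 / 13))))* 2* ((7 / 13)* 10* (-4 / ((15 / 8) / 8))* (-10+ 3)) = -243712 / 9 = -27079.11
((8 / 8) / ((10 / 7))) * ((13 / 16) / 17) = 91 / 2720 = 0.03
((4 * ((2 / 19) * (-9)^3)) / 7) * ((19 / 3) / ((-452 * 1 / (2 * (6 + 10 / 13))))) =85536 / 10283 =8.32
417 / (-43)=-417 / 43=-9.70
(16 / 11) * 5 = 7.27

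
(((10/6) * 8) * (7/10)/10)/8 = 7/60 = 0.12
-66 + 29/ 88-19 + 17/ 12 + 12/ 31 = -678181/ 8184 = -82.87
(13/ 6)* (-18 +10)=-52/ 3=-17.33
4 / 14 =2 / 7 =0.29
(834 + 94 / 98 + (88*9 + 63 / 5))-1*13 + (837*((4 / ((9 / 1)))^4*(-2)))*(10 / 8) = 91976401 / 59535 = 1544.91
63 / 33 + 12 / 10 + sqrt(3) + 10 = sqrt(3) + 721 / 55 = 14.84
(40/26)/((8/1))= 5/26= 0.19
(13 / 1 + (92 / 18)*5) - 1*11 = 248 / 9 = 27.56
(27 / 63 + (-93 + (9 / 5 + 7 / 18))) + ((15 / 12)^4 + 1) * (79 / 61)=-422671643 / 4919040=-85.93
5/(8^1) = 5/8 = 0.62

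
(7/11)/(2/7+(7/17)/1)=833/913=0.91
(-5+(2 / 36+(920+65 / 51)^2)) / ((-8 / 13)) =-19132337159 / 13872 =-1379205.39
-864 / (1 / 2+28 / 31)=-17856 / 29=-615.72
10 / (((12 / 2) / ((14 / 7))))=10 / 3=3.33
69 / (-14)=-69 / 14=-4.93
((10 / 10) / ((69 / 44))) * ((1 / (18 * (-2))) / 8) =-11 / 4968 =-0.00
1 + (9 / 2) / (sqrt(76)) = 9* sqrt(19) / 76 + 1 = 1.52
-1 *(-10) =10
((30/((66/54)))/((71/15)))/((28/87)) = 176175/10934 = 16.11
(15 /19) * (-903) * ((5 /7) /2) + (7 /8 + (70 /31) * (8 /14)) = -1189497 /4712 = -252.44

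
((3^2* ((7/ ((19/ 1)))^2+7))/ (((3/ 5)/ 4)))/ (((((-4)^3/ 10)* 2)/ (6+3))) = -108675/ 361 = -301.04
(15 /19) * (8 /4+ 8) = 150 /19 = 7.89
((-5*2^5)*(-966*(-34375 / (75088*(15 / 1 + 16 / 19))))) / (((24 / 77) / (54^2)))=-443801531250 / 10621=-41785286.81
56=56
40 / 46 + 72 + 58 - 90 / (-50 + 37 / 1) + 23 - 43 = 35220 / 299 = 117.79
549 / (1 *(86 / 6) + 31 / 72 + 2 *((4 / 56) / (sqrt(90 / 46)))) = 10294474680 / 276829157 - 6640704 *sqrt(115) / 276829157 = 36.93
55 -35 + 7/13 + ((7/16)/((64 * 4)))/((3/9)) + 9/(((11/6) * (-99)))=132043017/6443008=20.49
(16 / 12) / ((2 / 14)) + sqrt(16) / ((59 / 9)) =1760 / 177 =9.94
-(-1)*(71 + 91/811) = 57672/811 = 71.11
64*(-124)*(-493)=3912448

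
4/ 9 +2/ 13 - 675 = -78905/ 117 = -674.40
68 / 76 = 17 / 19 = 0.89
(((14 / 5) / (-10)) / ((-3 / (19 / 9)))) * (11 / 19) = 0.11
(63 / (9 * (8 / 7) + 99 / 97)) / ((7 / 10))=6790 / 853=7.96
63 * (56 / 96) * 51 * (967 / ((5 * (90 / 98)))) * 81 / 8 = 3996341.45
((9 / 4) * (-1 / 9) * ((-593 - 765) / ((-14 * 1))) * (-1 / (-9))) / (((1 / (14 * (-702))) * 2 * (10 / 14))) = 185367 / 10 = 18536.70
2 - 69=-67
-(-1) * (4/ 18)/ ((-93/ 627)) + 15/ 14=-1667/ 3906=-0.43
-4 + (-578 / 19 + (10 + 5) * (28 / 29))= -10986 / 551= -19.94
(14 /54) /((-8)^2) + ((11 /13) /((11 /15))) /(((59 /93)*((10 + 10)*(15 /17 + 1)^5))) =21955391869 /2779514929152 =0.01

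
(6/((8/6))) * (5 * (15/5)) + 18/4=72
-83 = -83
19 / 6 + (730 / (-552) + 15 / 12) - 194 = -26345 / 138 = -190.91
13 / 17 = 0.76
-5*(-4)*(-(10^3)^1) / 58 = -10000 / 29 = -344.83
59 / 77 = 0.77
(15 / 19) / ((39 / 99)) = 495 / 247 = 2.00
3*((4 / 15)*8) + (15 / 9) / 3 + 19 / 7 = 3046 / 315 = 9.67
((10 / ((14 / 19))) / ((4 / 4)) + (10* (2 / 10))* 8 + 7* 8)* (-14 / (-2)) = 599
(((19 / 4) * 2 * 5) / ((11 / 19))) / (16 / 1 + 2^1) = 1805 / 396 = 4.56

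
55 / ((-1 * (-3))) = 55 / 3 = 18.33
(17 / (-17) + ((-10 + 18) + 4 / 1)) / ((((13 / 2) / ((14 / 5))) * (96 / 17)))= 1309 / 1560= 0.84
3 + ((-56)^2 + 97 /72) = 226105 /72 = 3140.35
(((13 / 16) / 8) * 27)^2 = 123201 / 16384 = 7.52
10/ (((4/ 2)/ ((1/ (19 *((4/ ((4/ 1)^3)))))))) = 4.21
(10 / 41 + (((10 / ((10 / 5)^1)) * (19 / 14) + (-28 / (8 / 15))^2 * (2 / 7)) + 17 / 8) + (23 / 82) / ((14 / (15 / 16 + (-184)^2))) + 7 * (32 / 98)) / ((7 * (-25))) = -8.44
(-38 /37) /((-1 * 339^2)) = 38 /4252077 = 0.00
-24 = -24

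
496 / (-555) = -496 / 555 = -0.89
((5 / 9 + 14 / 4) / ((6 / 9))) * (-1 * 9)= -54.75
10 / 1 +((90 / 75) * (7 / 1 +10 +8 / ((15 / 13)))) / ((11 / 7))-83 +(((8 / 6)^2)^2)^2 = -80714089 / 1804275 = -44.73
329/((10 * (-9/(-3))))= 329/30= 10.97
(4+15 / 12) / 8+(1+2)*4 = 405 / 32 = 12.66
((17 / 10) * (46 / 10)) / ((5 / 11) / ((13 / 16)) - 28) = -55913 / 196200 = -0.28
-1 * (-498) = 498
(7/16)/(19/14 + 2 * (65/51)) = 0.11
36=36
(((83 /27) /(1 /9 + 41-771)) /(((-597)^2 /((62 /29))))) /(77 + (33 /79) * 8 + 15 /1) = -203267 /767092068729882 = -0.00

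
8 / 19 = 0.42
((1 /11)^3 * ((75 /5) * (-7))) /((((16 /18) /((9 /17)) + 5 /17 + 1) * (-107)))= 144585 /583055198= 0.00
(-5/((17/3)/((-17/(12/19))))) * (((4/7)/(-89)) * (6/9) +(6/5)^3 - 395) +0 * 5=-1745704249/186900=-9340.31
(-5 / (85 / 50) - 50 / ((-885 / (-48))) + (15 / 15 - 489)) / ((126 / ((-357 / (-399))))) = -247567 / 70623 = -3.51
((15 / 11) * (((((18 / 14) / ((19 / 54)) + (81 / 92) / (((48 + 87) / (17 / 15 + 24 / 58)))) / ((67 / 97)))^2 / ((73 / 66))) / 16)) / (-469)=-89475732858865819761 / 19351749812973556048000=-0.00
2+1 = 3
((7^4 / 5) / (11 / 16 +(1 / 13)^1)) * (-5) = -499408 / 159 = -3140.93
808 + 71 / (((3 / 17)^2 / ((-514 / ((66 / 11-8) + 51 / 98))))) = 792825.68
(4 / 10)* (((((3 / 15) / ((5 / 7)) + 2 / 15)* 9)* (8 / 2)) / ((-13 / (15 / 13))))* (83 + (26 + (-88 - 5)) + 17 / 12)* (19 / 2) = -369303 / 4225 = -87.41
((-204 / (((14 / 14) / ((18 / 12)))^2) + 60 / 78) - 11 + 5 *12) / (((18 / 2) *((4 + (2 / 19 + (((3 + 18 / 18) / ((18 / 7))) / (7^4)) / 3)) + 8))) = -3.76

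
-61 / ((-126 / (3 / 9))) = 61 / 378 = 0.16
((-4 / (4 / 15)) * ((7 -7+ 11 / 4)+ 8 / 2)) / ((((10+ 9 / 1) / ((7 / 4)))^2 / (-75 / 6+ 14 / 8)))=853335 / 92416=9.23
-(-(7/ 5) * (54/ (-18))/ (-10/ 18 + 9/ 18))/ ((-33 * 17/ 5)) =-126/ 187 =-0.67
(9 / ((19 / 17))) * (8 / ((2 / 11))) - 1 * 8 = 6580 / 19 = 346.32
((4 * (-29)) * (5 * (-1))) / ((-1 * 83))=-580 / 83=-6.99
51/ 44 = 1.16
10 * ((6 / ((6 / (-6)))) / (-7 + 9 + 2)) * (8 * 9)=-1080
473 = 473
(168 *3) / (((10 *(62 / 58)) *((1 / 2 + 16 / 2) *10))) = 7308 / 13175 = 0.55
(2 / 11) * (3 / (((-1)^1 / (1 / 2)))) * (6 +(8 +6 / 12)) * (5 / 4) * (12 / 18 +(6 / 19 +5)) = -4495 / 152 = -29.57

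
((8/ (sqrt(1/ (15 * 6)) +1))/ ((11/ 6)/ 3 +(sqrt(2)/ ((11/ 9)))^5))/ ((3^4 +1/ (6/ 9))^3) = 30976/ (25 * (1771561 +4251528 * sqrt(2)) * (sqrt(10) +30)) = 0.00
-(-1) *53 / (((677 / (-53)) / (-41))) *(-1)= -170.12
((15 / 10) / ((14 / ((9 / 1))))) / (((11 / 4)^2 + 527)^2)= 192 / 56897407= 0.00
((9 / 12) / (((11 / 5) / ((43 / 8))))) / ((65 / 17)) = 0.48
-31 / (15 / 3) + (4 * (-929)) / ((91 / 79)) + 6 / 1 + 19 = -1459266 / 455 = -3207.18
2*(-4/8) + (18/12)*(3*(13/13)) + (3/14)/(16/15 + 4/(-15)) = 211/56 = 3.77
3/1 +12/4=6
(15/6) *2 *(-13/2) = -32.50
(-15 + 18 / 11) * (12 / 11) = -1764 / 121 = -14.58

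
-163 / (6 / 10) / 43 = -815 / 129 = -6.32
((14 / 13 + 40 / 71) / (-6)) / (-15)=757 / 41535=0.02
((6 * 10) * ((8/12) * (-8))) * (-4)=1280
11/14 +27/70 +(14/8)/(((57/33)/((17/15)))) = 18511/7980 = 2.32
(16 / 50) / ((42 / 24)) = 32 / 175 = 0.18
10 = 10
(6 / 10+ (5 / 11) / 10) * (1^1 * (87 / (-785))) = -0.07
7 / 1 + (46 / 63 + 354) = 22789 / 63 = 361.73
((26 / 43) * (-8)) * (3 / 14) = -312 / 301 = -1.04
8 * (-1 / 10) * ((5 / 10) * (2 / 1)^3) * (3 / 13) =-48 / 65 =-0.74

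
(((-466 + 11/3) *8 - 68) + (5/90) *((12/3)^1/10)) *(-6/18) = 169499/135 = 1255.55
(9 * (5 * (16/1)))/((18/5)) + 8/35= 7008/35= 200.23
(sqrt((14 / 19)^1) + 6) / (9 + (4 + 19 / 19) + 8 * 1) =sqrt(266) / 418 + 3 / 11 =0.31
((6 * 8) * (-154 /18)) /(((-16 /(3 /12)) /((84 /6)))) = 539 /6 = 89.83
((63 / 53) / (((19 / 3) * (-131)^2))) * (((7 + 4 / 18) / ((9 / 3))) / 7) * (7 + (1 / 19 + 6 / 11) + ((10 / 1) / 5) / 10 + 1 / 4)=437333 / 14447022172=0.00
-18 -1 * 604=-622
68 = 68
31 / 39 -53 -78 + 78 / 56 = -140663 / 1092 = -128.81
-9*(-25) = 225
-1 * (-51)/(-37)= -51/37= -1.38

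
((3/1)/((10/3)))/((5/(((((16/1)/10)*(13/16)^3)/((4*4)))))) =19773/2048000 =0.01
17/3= 5.67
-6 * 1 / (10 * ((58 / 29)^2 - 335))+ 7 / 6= 1.17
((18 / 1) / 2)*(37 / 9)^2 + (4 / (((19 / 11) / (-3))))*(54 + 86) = -140309 / 171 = -820.52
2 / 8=1 / 4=0.25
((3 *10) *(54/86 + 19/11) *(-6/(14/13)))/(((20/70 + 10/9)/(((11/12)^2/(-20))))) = 11.84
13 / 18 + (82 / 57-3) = -0.84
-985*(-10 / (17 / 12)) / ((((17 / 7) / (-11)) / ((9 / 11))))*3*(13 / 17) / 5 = -58083480 / 4913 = -11822.41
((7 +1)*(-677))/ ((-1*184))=677/ 23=29.43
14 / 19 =0.74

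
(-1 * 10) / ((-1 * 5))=2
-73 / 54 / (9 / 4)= -146 / 243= -0.60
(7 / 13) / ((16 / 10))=35 / 104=0.34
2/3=0.67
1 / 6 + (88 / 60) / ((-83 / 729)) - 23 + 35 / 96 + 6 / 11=-5084347 / 146080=-34.81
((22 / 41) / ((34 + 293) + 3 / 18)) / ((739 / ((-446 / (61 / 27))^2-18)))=126704952 / 1465653527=0.09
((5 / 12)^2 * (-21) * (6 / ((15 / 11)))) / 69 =-0.23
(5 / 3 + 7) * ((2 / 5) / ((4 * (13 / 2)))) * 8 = 16 / 15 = 1.07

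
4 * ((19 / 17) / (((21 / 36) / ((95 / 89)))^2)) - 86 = -468674998 / 6598193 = -71.03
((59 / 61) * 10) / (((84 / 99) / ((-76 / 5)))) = -73986 / 427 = -173.27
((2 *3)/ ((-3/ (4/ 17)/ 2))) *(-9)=144/ 17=8.47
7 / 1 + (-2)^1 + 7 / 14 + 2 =15 / 2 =7.50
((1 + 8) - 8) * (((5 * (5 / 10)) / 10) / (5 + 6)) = 1 / 44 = 0.02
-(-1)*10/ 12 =5/ 6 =0.83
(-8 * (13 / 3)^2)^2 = 1827904 / 81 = 22566.72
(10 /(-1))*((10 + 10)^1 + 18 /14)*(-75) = 111750 /7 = 15964.29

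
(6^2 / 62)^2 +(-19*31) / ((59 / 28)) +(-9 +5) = -16056492 / 56699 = -283.19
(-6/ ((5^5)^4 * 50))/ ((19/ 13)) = -39/ 45299530029296875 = -0.00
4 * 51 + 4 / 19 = 3880 / 19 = 204.21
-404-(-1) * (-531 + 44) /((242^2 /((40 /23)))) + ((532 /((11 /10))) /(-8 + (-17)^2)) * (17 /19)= -38084062922 /94624783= -402.47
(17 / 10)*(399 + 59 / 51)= 10204 / 15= 680.27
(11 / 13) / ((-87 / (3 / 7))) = -11 / 2639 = -0.00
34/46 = 0.74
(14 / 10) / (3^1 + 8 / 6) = 21 / 65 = 0.32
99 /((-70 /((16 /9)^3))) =-22528 /2835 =-7.95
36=36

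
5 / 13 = 0.38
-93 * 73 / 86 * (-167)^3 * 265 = 8379171821355 / 86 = 97432230480.87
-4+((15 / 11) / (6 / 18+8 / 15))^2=-31171 / 20449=-1.52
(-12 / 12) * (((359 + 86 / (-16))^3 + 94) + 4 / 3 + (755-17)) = -67924786367 / 1536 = -44221866.12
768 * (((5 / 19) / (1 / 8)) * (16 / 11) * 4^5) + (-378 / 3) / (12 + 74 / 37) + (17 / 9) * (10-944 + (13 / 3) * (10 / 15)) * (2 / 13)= 529930724467 / 220077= 2407933.24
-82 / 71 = -1.15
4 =4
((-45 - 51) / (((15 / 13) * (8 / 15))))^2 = 24336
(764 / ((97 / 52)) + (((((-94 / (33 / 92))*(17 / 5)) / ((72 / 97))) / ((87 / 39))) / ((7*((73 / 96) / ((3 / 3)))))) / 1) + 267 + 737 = 933871167692 / 711534285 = 1312.48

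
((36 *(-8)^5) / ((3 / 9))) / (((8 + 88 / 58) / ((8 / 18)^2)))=-15204352 / 207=-73450.98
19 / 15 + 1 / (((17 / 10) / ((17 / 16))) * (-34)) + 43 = 180533 / 4080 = 44.25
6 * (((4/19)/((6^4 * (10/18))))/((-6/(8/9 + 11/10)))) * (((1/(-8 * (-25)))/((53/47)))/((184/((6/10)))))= -8413/1000555200000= -0.00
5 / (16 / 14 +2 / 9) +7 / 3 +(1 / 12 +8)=7265 / 516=14.08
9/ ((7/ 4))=36/ 7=5.14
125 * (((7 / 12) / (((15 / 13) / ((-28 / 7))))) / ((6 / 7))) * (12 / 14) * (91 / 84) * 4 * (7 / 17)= -207025 / 459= -451.03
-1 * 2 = -2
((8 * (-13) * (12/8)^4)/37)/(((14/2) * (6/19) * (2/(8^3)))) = -1647.94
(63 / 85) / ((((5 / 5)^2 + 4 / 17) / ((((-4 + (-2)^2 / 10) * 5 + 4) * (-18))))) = 756 / 5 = 151.20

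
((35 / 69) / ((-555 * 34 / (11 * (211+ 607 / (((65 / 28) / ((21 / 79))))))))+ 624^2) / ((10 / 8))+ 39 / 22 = 22909503088897027 / 73545164550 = 311502.51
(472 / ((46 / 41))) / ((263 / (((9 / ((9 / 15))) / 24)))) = 12095 / 12098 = 1.00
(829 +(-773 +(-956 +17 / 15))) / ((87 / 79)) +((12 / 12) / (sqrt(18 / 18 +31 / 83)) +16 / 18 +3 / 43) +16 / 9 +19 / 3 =-45292801 / 56115 +sqrt(9462) / 114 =-806.29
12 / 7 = 1.71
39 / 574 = 0.07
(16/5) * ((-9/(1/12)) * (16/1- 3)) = -22464/5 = -4492.80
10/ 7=1.43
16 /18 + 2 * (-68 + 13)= -982 /9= -109.11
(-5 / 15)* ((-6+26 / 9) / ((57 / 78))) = 728 / 513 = 1.42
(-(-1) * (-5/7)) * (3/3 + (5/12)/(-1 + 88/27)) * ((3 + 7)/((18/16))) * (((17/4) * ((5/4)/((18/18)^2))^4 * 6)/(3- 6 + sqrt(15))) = -76765625 * sqrt(15)/983808- 76765625/327936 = -536.29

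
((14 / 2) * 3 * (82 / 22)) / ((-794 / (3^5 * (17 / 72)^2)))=-746487 / 558976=-1.34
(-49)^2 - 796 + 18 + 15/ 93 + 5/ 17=855561/ 527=1623.46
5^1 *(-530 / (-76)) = 1325 / 38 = 34.87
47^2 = 2209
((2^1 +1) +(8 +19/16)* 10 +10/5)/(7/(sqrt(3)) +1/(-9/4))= 6975/2614 +146475* sqrt(3)/10456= 26.93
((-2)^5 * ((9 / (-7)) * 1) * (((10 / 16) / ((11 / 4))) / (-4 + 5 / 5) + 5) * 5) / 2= 39000 / 77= 506.49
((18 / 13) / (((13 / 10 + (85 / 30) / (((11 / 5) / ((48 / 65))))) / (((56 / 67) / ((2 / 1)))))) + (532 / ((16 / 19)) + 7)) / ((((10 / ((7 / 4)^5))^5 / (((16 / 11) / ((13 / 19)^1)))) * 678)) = 187285761961991572924983577261 / 7847657474444509090676736000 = 23.87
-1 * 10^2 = -100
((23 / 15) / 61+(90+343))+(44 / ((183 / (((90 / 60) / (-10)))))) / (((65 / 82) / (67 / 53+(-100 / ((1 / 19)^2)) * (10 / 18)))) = 12723352124 / 9456525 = 1345.46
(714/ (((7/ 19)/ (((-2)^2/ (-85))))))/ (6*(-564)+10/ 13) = 2964/ 109955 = 0.03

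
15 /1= 15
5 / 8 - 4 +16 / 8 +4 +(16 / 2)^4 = 32789 / 8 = 4098.62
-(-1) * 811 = 811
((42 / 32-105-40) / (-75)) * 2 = 2299 / 600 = 3.83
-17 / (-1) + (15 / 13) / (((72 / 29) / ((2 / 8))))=21361 / 1248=17.12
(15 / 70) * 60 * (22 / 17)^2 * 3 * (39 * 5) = 25482600 / 2023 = 12596.44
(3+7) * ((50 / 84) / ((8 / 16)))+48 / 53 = 14258 / 1113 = 12.81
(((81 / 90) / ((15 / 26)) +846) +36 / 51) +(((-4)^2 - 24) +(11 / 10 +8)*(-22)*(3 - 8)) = 782538 / 425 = 1841.27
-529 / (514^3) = -529 / 135796744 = -0.00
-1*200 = -200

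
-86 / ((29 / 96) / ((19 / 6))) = -26144 / 29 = -901.52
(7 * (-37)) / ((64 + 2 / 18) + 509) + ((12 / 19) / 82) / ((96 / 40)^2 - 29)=-1055781969 / 2334505642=-0.45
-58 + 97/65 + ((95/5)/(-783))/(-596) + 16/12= -1673625769/30333420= -55.17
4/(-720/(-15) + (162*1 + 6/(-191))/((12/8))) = 191/7448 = 0.03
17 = 17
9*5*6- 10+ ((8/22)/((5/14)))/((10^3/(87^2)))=1840483/6875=267.71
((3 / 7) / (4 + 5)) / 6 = 1 / 126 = 0.01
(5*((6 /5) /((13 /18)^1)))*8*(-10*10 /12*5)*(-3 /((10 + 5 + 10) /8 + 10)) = 57600 /91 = 632.97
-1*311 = -311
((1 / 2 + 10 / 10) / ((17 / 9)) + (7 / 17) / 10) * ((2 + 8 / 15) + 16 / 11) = 46718 / 14025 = 3.33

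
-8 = -8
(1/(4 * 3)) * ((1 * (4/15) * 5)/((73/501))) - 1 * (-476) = 104411/219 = 476.76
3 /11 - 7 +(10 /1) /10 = -63 /11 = -5.73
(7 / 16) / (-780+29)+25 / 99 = 299707 / 1189584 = 0.25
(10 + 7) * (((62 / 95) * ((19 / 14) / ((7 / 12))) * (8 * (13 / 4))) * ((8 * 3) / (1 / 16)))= 63138816 / 245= 257709.45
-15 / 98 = -0.15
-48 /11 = -4.36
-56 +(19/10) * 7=-427/10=-42.70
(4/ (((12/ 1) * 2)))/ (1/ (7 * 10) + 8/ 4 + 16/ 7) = 5/ 129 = 0.04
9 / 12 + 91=367 / 4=91.75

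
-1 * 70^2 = -4900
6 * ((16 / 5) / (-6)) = -16 / 5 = -3.20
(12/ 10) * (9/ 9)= 6/ 5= 1.20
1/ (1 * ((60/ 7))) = 7/ 60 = 0.12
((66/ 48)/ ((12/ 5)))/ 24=0.02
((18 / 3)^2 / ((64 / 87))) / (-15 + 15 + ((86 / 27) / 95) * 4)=2008395 / 5504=364.90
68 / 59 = 1.15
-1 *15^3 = -3375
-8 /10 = -4 /5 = -0.80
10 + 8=18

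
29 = 29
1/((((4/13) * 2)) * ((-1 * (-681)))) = 13/5448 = 0.00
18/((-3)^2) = 2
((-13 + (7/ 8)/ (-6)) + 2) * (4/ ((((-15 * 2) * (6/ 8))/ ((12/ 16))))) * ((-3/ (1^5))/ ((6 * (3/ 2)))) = -107/ 216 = -0.50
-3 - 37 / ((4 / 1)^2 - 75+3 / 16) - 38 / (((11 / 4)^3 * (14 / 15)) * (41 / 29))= -3.76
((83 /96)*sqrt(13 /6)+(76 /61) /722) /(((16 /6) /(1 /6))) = 1 /9272+83*sqrt(78) /9216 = 0.08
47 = 47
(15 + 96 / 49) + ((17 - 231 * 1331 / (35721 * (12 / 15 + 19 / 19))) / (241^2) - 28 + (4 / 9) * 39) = 39166779661 / 6224134203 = 6.29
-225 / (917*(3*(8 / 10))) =-375 / 3668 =-0.10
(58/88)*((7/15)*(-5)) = -203/132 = -1.54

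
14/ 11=1.27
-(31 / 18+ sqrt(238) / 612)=-31 / 18 - sqrt(238) / 612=-1.75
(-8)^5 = -32768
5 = 5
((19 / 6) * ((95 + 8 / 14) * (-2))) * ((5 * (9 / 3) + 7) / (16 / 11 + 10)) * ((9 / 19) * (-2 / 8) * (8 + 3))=296813 / 196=1514.35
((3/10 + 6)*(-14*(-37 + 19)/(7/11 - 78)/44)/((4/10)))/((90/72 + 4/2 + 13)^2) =-15876/3595475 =-0.00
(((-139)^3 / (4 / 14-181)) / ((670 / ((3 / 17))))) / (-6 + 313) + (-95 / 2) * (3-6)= 315192844812 / 2211681725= 142.51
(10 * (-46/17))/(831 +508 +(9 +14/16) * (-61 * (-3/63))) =-0.02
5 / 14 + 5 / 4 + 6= 213 / 28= 7.61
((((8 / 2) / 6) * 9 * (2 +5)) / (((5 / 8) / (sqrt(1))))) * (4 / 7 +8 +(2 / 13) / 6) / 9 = 37552 / 585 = 64.19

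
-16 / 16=-1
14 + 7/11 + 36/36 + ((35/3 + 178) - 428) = -7349/33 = -222.70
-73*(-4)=292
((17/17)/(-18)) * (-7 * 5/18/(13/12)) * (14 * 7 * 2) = 6860/351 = 19.54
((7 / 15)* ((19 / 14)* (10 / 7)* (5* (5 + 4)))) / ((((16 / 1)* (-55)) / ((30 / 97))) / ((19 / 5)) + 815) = 3249 / 5285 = 0.61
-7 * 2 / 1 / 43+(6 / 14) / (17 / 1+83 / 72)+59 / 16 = 21310245 / 6294512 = 3.39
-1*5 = -5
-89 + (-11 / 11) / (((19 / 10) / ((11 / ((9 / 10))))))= -16319 / 171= -95.43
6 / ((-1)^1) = -6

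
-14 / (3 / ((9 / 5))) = -42 / 5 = -8.40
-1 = -1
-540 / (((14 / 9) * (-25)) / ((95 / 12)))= 109.93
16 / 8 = 2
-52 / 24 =-13 / 6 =-2.17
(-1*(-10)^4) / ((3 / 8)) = -80000 / 3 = -26666.67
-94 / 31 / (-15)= 94 / 465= 0.20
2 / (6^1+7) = 0.15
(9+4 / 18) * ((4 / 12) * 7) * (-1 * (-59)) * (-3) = -34279 / 9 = -3808.78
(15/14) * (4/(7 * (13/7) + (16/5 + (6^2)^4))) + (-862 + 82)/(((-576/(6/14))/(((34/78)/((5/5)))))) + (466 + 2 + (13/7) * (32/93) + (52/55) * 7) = 254193923265701/534570941520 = 475.51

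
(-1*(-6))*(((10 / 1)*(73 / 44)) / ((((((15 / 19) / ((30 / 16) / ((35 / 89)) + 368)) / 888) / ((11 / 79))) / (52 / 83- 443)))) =-118003017652875 / 45899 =-2570927855.79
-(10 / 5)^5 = -32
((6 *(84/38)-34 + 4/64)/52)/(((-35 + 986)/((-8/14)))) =0.00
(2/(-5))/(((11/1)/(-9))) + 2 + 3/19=2597/1045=2.49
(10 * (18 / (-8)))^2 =2025 / 4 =506.25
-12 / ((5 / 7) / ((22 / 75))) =-616 / 125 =-4.93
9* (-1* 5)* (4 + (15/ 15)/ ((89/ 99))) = -20475/ 89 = -230.06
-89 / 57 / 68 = -89 / 3876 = -0.02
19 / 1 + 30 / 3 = 29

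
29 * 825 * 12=287100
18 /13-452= -5858 /13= -450.62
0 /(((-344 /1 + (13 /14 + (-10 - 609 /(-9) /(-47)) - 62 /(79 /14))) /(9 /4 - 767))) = 0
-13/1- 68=-81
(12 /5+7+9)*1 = 92 /5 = 18.40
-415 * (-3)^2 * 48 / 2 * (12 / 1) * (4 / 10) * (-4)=1721088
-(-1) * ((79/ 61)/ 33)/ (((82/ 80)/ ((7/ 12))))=0.02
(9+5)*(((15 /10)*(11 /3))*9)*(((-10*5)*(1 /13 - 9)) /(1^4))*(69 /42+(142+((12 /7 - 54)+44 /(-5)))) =331830180 /13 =25525398.46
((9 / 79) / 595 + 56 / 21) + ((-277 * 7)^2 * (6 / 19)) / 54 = 176747121424 / 8037855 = 21989.34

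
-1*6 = -6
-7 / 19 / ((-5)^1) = 7 / 95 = 0.07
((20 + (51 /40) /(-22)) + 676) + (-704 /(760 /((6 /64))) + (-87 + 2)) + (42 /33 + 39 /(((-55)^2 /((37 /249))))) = 46721912359 /76326800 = 612.13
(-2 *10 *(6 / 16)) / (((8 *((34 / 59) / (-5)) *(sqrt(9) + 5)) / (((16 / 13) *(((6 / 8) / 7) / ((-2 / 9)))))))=-119475 / 198016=-0.60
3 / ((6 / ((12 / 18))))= 1 / 3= 0.33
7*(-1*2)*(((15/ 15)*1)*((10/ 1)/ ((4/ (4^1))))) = -140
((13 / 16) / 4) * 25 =325 / 64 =5.08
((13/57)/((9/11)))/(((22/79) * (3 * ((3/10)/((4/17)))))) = 20540/78489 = 0.26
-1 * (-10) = 10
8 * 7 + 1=57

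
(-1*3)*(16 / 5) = -48 / 5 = -9.60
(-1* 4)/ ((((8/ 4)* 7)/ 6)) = -12/ 7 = -1.71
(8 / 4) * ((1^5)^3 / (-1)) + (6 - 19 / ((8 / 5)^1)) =-63 / 8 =-7.88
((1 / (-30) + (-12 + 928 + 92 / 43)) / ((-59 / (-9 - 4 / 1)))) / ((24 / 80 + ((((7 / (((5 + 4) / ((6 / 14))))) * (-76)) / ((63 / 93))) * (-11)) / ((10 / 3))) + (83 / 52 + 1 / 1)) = 2802188662 / 1749588773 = 1.60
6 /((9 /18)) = 12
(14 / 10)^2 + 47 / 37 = 2988 / 925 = 3.23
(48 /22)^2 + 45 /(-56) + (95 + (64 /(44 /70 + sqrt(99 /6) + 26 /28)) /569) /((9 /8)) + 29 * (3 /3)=1254400 * sqrt(66) /353190249 + 280940100348235 /2393217127224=117.42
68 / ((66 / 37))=1258 / 33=38.12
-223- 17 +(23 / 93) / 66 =-240.00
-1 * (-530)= 530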